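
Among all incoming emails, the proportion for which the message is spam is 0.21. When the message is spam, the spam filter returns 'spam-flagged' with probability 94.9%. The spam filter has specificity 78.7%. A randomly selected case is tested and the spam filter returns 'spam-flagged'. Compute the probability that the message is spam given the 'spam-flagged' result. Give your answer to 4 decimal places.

P(H | E) ≈ 0.5422

Write H for 'the message is spam'. Prior odds H:¬H = 0.21/0.79 = 0.26582. For the 'spam-flagged' outcome, the likelihood ratio is 0.949/0.213 = 4.4554.
Posterior odds = 0.26582 × 4.4554 = 1.1843, so P(H|E) = 1.1843/(1+1.1843) = 0.5422.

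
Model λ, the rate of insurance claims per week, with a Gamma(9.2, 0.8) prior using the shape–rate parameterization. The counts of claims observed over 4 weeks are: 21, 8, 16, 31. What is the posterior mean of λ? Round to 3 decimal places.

Posterior mean ≈ 17.750

Total count ∑xᵢ = 76 over n = 4 weeks.
Gamma is conjugate to the Poisson likelihood: posterior is Gamma(shape = 9.2+76 = 85.2, rate = 0.8+4 = 4.8).
E[λ | data] = 85.2/4.8 = 17.750.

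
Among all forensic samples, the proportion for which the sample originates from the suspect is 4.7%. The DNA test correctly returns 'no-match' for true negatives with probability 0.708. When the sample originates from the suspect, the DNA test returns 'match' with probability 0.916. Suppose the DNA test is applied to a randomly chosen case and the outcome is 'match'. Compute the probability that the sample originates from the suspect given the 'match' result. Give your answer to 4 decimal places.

P(H | E) ≈ 0.1340

Let H be the event that the sample originates from the suspect. P(H) = 0.047, so P(¬H) = 0.953. With E the 'match' result, P(E|H) = 0.916 and P(E|¬H) = 0.292.
P(E) = 0.916·0.047 + 0.292·0.953 = 0.043052 + 0.27828 = 0.32133.
By Bayes' theorem, P(H|E) = 0.043052 / 0.32133 = 0.1340.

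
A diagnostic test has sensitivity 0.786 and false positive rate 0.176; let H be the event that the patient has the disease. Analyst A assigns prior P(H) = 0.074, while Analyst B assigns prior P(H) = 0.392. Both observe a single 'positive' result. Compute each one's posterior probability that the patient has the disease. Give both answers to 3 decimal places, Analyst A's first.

Analyst A: 0.263; Analyst B: 0.742

The likelihood ratio for a 'positive' result is 0.786/0.176 = 4.4659.
Analyst A: prior odds 0.074/0.926 = 0.079914; posterior odds 0.35689; posterior probability 0.263.
Analyst B: prior odds 0.392/0.608 = 0.64474; posterior odds 2.8793; posterior probability 0.742.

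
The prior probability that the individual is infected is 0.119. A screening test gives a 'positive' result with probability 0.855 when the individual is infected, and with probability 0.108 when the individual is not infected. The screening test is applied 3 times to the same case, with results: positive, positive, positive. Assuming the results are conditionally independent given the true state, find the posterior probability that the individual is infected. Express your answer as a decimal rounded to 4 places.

With H the event that the individual is infected, the joint likelihood of the observed sequence is P(data|H) = 0.855·0.855·0.855 = 0.62503 and P(data|¬H) = 0.108·0.108·0.108 = 0.0012597.
Bayes: P(H|data) = 0.119·0.62503 / (0.119·0.62503 + 0.881·0.0012597) = 0.074378/0.075488 = 0.9853.

Posterior P(H) ≈ 0.9853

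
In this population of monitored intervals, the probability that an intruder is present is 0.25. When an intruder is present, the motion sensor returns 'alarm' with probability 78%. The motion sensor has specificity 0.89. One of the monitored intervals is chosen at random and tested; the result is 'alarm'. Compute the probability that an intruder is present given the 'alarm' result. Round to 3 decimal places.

P(H | E) ≈ 0.703

Write H for 'an intruder is present'. Prior odds H:¬H = 0.25/0.75 = 0.33333. For the 'alarm' outcome, the likelihood ratio is 0.78/0.11 = 7.0909.
Posterior odds = 0.33333 × 7.0909 = 2.3636, so P(H|E) = 2.3636/(1+2.3636) = 0.703.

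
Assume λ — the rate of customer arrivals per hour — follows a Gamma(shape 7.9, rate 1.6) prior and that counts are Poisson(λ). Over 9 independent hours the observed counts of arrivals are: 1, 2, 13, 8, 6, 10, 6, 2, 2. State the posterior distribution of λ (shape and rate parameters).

Posterior: Gamma(shape=57.9, rate=10.6)

The Poisson likelihood adds the total count to the shape and the number of exposure periods to the rate. Here ∑xᵢ = 50 and n = 9, so shape 7.9→57.9 and rate 1.6→10.6.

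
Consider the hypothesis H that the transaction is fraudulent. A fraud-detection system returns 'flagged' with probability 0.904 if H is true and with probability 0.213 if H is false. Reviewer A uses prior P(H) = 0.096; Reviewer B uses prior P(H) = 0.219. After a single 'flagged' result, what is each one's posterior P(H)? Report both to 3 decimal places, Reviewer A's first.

P('+'|H) = 0.904, P('+'|¬H) = 0.213.
Reviewer A: numerator 0.904·0.096 = 0.086784; evidence = 0.086784+0.213·0.904 = 0.27934; posterior = 0.311.
Reviewer B: numerator 0.904·0.219 = 0.19798; evidence = 0.19798+0.213·0.781 = 0.36433; posterior = 0.543.

Reviewer A: 0.311; Reviewer B: 0.543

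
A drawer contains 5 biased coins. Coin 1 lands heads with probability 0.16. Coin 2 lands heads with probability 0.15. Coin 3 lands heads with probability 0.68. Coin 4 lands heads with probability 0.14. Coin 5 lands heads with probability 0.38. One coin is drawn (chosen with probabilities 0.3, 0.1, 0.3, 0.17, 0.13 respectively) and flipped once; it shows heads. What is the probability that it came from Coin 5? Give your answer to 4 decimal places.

P(heads|C1) = 0.16; P(heads|C2) = 0.15; P(heads|C3) = 0.68; P(heads|C4) = 0.14; P(heads|C5) = 0.38.
Prior × likelihood for each source: 0.3·0.16=0.04800, 0.1·0.15=0.01500, 0.3·0.68=0.2040, 0.17·0.14=0.02380, 0.13·0.38=0.04940. Summing gives P(heads) = 0.34020.
P(Coin 5 | heads) = 0.04940 / 0.34020 = 0.1452.

Posterior probability ≈ 0.1452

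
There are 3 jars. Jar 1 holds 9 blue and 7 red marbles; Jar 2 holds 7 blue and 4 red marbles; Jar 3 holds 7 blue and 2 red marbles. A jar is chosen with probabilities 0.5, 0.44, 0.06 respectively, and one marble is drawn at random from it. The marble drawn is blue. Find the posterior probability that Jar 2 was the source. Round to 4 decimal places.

Posterior probability ≈ 0.4606

P(blue|Jar 1) = 0.5625; P(blue|Jar 2) = 0.6364; P(blue|Jar 3) = 0.7778.
Prior × likelihood for each source: 0.5·0.5625=0.2812, 0.44·0.6364=0.2800, 0.06·0.7778=0.04667. Summing gives P(blue) = 0.60792.
P(Jar 2 | blue) = 0.2800 / 0.60792 = 0.4606.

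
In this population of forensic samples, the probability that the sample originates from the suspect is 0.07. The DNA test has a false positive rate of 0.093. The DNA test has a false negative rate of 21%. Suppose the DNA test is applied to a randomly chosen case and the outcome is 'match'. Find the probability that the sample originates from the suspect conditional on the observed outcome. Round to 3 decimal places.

Let H be the event that the sample originates from the suspect. P(H) = 0.07, so P(¬H) = 0.93. With E the 'match' result, P(E|H) = 0.79 and P(E|¬H) = 0.093.
P(E) = 0.79·0.07 + 0.093·0.93 = 0.055300 + 0.086490 = 0.14179.
By Bayes' theorem, P(H|E) = 0.055300 / 0.14179 = 0.390.

P(H | E) ≈ 0.390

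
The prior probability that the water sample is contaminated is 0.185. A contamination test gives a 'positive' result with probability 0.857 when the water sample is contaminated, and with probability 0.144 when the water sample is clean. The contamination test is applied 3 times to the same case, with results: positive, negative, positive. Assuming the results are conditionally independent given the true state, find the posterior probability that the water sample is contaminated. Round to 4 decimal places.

With H the event that the water sample is contaminated, the joint likelihood of the observed sequence is P(data|H) = 0.857·0.143·0.857 = 0.10503 and P(data|¬H) = 0.144·0.856·0.144 = 0.017750.
Bayes: P(H|data) = 0.185·0.10503 / (0.185·0.10503 + 0.815·0.017750) = 0.019430/0.033896 = 0.5732.

Posterior P(H) ≈ 0.5732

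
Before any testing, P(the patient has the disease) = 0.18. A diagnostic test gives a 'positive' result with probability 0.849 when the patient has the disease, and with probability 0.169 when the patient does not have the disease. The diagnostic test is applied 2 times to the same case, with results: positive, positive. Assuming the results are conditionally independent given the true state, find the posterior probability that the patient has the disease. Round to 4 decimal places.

Let H be the event that the patient has the disease; start with P(H) = 0.18. P('positive'|H) = 0.849, P('positive'|¬H) = 0.169.
Update on result 1 ('positive'): P(H) ← 0.849·0.1800 / (0.849·0.1800 + 0.169·0.8200) = 0.15282/0.29140 = 0.5244.
Update on result 2 ('positive'): P(H) ← 0.849·0.5244 / (0.849·0.5244 + 0.169·0.4756) = 0.44524/0.52561 = 0.8471.

Posterior P(H) ≈ 0.8471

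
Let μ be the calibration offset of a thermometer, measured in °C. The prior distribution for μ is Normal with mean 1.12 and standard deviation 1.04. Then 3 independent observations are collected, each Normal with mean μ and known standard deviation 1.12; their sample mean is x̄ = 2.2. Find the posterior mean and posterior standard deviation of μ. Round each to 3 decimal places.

Posterior mean ≈ 1.899; posterior SD ≈ 0.549

With known σ, the Normal prior is conjugate. Weight on the data is w = (n/σ²)/(n/σ² + 1/τ₀²) = 2.39158/(2.39158+0.924556) = 0.72119.
Posterior mean = w·x̄ + (1−w)·μ₀ = 0.72119·2.2 + 0.27881·1.12 = 1.899. Posterior variance = 1/(2.39158+0.924556) = 0.301556, so SD = 0.549.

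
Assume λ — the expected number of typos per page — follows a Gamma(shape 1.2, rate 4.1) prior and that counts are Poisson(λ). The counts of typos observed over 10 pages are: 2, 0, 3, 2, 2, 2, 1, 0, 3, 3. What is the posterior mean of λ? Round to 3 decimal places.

Total count ∑xᵢ = 18 over n = 10 pages.
Gamma is conjugate to the Poisson likelihood: posterior is Gamma(shape = 1.2+18 = 19.2, rate = 4.1+10 = 14.1).
Posterior mean = shape/rate = 19.2/14.1 = 1.362.

Posterior mean ≈ 1.362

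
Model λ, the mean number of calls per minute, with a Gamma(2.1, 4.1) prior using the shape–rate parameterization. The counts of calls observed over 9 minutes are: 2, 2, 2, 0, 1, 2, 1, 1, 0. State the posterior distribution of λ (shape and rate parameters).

Total count ∑xᵢ = 11 over n = 9 minutes.
Gamma is conjugate to the Poisson likelihood: posterior is Gamma(shape = 2.1+11 = 13.1, rate = 4.1+9 = 13.1).

Posterior: Gamma(shape=13.1, rate=13.1)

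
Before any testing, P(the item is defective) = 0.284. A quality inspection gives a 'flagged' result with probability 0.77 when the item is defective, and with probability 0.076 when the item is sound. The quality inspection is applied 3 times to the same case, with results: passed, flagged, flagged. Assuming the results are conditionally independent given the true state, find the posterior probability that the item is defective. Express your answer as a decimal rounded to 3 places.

Posterior P(H) ≈ 0.910

Let H be the event that the item is defective; start with P(H) = 0.284. P('flagged'|H) = 0.77, P('flagged'|¬H) = 0.076.
Update on result 1 ('passed'): P(H) ← 0.23·0.2840 / (0.23·0.2840 + 0.924·0.7160) = 0.065320/0.72690 = 0.0899.
Update on result 2 ('flagged'): P(H) ← 0.77·0.0899 / (0.77·0.0899 + 0.076·0.9101) = 0.069193/0.13836 = 0.5001.
Update on result 3 ('flagged'): P(H) ← 0.77·0.5001 / (0.77·0.5001 + 0.076·0.4999) = 0.38506/0.42306 = 0.9102.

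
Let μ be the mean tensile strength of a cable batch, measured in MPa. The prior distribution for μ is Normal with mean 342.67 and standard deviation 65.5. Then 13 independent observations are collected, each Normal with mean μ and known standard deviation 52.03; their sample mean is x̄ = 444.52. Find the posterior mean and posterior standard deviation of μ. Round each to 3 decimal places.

Posterior mean ≈ 439.805; posterior SD ≈ 14.093

With known σ, the Normal prior is conjugate. Weight on the data is w = (n/σ²)/(n/σ² + 1/τ₀²) = 0.00480215/(0.00480215+0.00023309) = 0.95371.
Posterior mean = w·x̄ + (1−w)·μ₀ = 0.95371·444.52 + 0.046291·342.67 = 439.805. Posterior variance = 1/(0.00480215+0.00023309) = 198.600, so SD = 14.093.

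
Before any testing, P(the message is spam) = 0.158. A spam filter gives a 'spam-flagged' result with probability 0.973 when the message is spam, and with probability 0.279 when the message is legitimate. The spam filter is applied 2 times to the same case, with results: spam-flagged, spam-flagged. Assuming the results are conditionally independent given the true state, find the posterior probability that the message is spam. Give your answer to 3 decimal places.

Let H be the event that the message is spam; start with P(H) = 0.158. P('spam-flagged'|H) = 0.973, P('spam-flagged'|¬H) = 0.279.
Update on result 1 ('spam-flagged'): P(H) ← 0.973·0.1580 / (0.973·0.1580 + 0.279·0.8420) = 0.15373/0.38865 = 0.3956.
Update on result 2 ('spam-flagged'): P(H) ← 0.973·0.3956 / (0.973·0.3956 + 0.279·0.6044) = 0.38488/0.55352 = 0.6953.

Posterior P(H) ≈ 0.695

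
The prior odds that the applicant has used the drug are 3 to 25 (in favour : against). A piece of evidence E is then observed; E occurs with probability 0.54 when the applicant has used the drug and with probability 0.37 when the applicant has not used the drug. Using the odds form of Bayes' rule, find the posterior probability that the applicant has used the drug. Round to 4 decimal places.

Posterior probability ≈ 0.1490

Prior odds = 3/25 = 0.12000. In log-odds, ln(0.12000) = -2.1203.
Add log likelihood ratio: ln(1.4595) = 0.37807.
Posterior log-odds = -1.7422, so posterior odds = exp(-1.7422) = 0.17514. Converting, P(H|E) = 0.17514/1.1751 = 0.1490.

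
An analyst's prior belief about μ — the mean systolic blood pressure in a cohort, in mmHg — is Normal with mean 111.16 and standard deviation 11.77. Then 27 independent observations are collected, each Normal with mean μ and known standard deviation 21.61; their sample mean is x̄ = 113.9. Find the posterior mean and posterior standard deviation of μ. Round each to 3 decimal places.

Posterior mean ≈ 113.596; posterior SD ≈ 3.921

Prior precision 1/τ₀² = 1/11.77² = 0.00721850; data precision n/σ² = 27/21.61² = 0.0578168.
Posterior precision = 0.00721850 + 0.0578168 = 0.0650353, giving posterior SD = 1/√0.0650353 = 3.921.
Posterior mean = (0.00721850·111.16 + 0.0578168·113.9) / 0.0650353 = 113.596.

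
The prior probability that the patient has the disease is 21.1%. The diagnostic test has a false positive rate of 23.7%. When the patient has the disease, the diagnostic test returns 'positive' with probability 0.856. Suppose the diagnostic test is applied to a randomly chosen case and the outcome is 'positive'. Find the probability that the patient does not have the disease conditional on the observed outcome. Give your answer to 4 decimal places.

P(¬H | E) ≈ 0.5087

Write H for 'the patient has the disease'. Prior odds H:¬H = 0.211/0.789 = 0.26743. For the 'positive' outcome, the likelihood ratio is 0.856/0.237 = 3.6118.
Posterior odds = 0.26743 × 3.6118 = 0.96590, so P(H|E) = 0.96590/(1+0.96590) = 0.4913. Then P(¬H|E) = 1 − 0.4913 = 0.5087.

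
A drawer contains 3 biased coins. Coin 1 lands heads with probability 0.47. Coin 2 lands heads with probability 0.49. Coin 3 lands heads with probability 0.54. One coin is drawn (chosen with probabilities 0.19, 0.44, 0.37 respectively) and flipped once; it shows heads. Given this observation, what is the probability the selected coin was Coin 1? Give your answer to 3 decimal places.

Posterior probability ≈ 0.177

P(heads|C1) = 0.47; P(heads|C2) = 0.49; P(heads|C3) = 0.54.
Prior × likelihood for each source: 0.19·0.47=0.08930, 0.44·0.49=0.2156, 0.37·0.54=0.1998. Summing gives P(heads) = 0.50470.
P(Coin 1 | heads) = 0.08930 / 0.50470 = 0.177.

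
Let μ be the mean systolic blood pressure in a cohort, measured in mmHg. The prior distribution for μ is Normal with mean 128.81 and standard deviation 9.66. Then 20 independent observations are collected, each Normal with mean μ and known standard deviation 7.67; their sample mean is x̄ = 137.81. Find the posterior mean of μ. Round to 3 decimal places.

Prior precision 1/τ₀² = 1/9.66² = 0.0107163; data precision n/σ² = 20/7.67² = 0.339969.
Posterior precision = 0.0107163 + 0.339969 = 0.350685.
Posterior mean = (0.0107163·128.81 + 0.339969·137.81) / 0.350685 = 137.535.

Posterior mean ≈ 137.535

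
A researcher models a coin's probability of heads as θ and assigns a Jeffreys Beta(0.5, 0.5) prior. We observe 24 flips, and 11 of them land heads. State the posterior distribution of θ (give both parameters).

Posterior: Beta(11.5, 13.5)

Observing 11 successes and 13 failures updates Beta(0.5, 0.5) by adding the success and failure counts to the two shape parameters: α = 0.5+11 = 11.5, β = 0.5+13 = 13.5.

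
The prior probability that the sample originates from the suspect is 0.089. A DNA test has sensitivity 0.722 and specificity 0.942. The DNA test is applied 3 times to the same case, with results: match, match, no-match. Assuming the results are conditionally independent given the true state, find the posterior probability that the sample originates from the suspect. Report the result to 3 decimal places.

Posterior P(H) ≈ 0.817

With H the event that the sample originates from the suspect, the joint likelihood of the observed sequence is P(data|H) = 0.722·0.722·0.278 = 0.14492 and P(data|¬H) = 0.058·0.058·0.942 = 0.0031689.
Bayes: P(H|data) = 0.089·0.14492 / (0.089·0.14492 + 0.911·0.0031689) = 0.012898/0.015784 = 0.8171.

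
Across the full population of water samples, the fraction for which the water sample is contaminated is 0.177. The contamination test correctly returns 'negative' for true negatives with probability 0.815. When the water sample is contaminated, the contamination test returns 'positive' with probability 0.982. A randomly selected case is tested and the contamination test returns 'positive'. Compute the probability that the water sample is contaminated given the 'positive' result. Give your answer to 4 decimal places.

Let H be the event that the water sample is contaminated. P(H) = 0.177, so P(¬H) = 0.823. With E the 'positive' result, P(E|H) = 0.982 and P(E|¬H) = 0.185.
P(E) = 0.982·0.177 + 0.185·0.823 = 0.17381 + 0.15226 = 0.32607.
By Bayes' theorem, P(H|E) = 0.17381 / 0.32607 = 0.5331.

P(H | E) ≈ 0.5331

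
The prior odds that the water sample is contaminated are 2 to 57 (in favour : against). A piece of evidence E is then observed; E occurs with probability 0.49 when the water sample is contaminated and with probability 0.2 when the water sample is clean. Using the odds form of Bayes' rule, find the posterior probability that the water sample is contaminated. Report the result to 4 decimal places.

Posterior probability ≈ 0.0792

Prior odds = 2/57 = 0.035088. In log-odds, ln(0.035088) = -3.3499.
Add log likelihood ratio: ln(2.4500) = 0.89609.
Posterior log-odds = -2.4538, so posterior odds = exp(-2.4538) = 0.085965. Converting, P(H|E) = 0.085965/1.0860 = 0.0792.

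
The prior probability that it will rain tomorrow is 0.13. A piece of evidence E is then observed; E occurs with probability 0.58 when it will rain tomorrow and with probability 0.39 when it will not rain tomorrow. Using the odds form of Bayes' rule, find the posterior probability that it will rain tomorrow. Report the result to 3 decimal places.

Prior odds = 0.13/(1−0.13) = 0.14943.
Likelihood ratio for E = 0.58/0.39 = 1.4872.
Posterior odds = prior odds × LR = 0.22222.
Posterior probability = odds/(1+odds) = 0.22222/1.2222 = 0.182.

Posterior probability ≈ 0.182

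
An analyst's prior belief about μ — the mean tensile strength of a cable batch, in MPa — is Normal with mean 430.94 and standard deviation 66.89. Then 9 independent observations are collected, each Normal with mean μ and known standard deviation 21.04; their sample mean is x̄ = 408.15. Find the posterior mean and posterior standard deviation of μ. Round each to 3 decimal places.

Posterior mean ≈ 408.398; posterior SD ≈ 6.975

Prior precision 1/τ₀² = 1/66.89² = 0.00022350; data precision n/σ² = 9/21.04² = 0.0203306.
Posterior precision = 0.00022350 + 0.0203306 = 0.0205541, giving posterior SD = 1/√0.0205541 = 6.975.
Posterior mean = (0.00022350·430.94 + 0.0203306·408.15) / 0.0205541 = 408.398.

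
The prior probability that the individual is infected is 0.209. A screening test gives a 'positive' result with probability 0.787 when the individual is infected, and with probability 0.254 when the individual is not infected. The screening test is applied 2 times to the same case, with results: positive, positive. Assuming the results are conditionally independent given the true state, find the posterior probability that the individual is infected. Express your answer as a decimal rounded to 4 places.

Let H be the event that the individual is infected; start with P(H) = 0.209. P('positive'|H) = 0.787, P('positive'|¬H) = 0.254.
Update on result 1 ('positive'): P(H) ← 0.787·0.2090 / (0.787·0.2090 + 0.254·0.7910) = 0.16448/0.36540 = 0.4501.
Update on result 2 ('positive'): P(H) ← 0.787·0.4501 / (0.787·0.4501 + 0.254·0.5499) = 0.35427/0.49393 = 0.7172.

Posterior P(H) ≈ 0.7172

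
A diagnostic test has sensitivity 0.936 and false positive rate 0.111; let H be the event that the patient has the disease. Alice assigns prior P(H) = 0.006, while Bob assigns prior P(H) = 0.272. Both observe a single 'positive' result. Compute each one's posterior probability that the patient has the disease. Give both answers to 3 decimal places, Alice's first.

P('+'|H) = 0.936, P('+'|¬H) = 0.111.
Alice: numerator 0.936·0.006 = 0.0056160; evidence = 0.0056160+0.111·0.994 = 0.11595; posterior = 0.048.
Bob: numerator 0.936·0.272 = 0.25459; evidence = 0.25459+0.111·0.728 = 0.33540; posterior = 0.759.

Alice: 0.048; Bob: 0.759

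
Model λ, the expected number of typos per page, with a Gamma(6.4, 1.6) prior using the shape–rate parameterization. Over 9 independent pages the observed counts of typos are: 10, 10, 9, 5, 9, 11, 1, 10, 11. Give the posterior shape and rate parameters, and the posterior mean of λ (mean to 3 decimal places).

Posterior: Gamma(shape=82.4, rate=10.6); mean ≈ 7.774

Total count ∑xᵢ = 76 over n = 9 pages.
Gamma is conjugate to the Poisson likelihood: posterior is Gamma(shape = 6.4+76 = 82.4, rate = 1.6+9 = 10.6).
Posterior mean = shape/rate = 82.4/10.6 = 7.774.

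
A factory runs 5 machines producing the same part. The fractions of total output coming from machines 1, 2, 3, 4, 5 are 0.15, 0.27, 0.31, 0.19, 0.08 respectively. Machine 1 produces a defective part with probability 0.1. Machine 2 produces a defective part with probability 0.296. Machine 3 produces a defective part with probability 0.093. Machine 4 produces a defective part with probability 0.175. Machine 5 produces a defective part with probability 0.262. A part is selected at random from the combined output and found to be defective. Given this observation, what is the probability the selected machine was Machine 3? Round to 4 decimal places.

Tabulate prior·likelihood by source: [1] prior 0.15, lik 0.1, product 0.01500; [2] prior 0.27, lik 0.296, product 0.07992; [3] prior 0.31, lik 0.093, product 0.02883; [4] prior 0.19, lik 0.175, product 0.03325; [5] prior 0.08, lik 0.262, product 0.02096.
Normalizing constant = 0.17796; the posterior for Machine 3 is its product over the sum, 0.02883/0.17796 = 0.1620.

Posterior probability ≈ 0.1620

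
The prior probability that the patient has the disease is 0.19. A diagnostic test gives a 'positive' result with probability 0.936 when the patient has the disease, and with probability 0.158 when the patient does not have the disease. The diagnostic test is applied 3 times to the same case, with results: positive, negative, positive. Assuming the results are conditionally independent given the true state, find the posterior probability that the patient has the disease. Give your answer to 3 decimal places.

Posterior P(H) ≈ 0.385

With H the event that the patient has the disease, the joint likelihood of the observed sequence is P(data|H) = 0.936·0.064·0.936 = 0.056070 and P(data|¬H) = 0.158·0.842·0.158 = 0.021020.
Bayes: P(H|data) = 0.19·0.056070 / (0.19·0.056070 + 0.81·0.021020) = 0.010653/0.027679 = 0.3849.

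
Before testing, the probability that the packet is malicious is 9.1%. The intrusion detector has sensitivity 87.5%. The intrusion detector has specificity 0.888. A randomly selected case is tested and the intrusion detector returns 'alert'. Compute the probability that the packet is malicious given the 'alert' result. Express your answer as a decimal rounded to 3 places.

P(H | E) ≈ 0.439

Write H for 'the packet is malicious'. Prior odds H:¬H = 0.091/0.909 = 0.10011. For the 'alert' outcome, the likelihood ratio is 0.875/0.112 = 7.8125.
Posterior odds = 0.10011 × 7.8125 = 0.78211, so P(H|E) = 0.78211/(1+0.78211) = 0.439.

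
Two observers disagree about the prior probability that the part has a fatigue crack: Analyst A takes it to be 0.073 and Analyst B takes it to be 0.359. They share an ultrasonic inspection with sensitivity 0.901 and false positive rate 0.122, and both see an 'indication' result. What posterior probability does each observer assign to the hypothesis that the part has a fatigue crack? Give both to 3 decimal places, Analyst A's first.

Analyst A: 0.368; Analyst B: 0.805

P('+'|H) = 0.901, P('+'|¬H) = 0.122.
Analyst A: numerator 0.901·0.073 = 0.065773; evidence = 0.065773+0.122·0.927 = 0.17887; posterior = 0.368.
Analyst B: numerator 0.901·0.359 = 0.32346; evidence = 0.32346+0.122·0.641 = 0.40166; posterior = 0.805.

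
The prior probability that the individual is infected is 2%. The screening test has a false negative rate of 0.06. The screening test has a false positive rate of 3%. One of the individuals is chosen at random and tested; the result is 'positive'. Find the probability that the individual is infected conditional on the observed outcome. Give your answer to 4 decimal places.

P(H | E) ≈ 0.3900

Let H be the event that the individual is infected. P(H) = 0.02, so P(¬H) = 0.98. With E the 'positive' result, P(E|H) = 0.94 and P(E|¬H) = 0.03.
P(E) = 0.94·0.02 + 0.03·0.98 = 0.018800 + 0.029400 = 0.048200.
By Bayes' theorem, P(H|E) = 0.018800 / 0.048200 = 0.3900.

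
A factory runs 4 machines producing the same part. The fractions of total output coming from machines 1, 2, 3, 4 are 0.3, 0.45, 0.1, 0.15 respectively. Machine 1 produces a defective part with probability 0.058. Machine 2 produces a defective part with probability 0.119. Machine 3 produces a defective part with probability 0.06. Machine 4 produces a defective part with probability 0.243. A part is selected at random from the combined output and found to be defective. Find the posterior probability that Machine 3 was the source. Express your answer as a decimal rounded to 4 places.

Tabulate prior·likelihood by source: [1] prior 0.3, lik 0.058, product 0.01740; [2] prior 0.45, lik 0.119, product 0.05355; [3] prior 0.1, lik 0.06, product 0.006000; [4] prior 0.15, lik 0.243, product 0.03645.
Normalizing constant = 0.11340; the posterior for Machine 3 is its product over the sum, 0.006000/0.11340 = 0.0529.

Posterior probability ≈ 0.0529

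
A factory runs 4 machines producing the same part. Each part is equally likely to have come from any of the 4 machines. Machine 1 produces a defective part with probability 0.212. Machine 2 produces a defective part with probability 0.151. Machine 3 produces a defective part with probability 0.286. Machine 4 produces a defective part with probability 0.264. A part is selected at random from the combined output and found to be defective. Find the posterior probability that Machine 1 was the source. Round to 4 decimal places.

P(defective|M1) = 0.212; P(defective|M2) = 0.151; P(defective|M3) = 0.286; P(defective|M4) = 0.264.
Prior × likelihood for each source: 0.25·0.212=0.05300, 0.25·0.151=0.03775, 0.25·0.286=0.07150, 0.25·0.264=0.06600. Summing gives P(defective) = 0.22825.
P(Machine 1 | defective) = 0.05300 / 0.22825 = 0.2322.

Posterior probability ≈ 0.2322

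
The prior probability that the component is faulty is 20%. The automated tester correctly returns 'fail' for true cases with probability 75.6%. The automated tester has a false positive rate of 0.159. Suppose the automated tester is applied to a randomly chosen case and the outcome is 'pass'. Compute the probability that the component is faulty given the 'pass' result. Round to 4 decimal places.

Let H be the event that the component is faulty. P(H) = 0.2, so P(¬H) = 0.8. With E the 'pass' result, P(E|H) = 0.244 and P(E|¬H) = 0.841.
P(E) = 0.244·0.2 + 0.841·0.8 = 0.048800 + 0.67280 = 0.72160.
By Bayes' theorem, P(H|E) = 0.048800 / 0.72160 = 0.0676.

P(H | E) ≈ 0.0676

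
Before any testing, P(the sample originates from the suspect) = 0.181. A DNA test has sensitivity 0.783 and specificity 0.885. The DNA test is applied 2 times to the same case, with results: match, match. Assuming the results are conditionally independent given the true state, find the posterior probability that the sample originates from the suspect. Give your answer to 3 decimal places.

Posterior P(H) ≈ 0.911

With H the event that the sample originates from the suspect, the joint likelihood of the observed sequence is P(data|H) = 0.783·0.783 = 0.61309 and P(data|¬H) = 0.115·0.115 = 0.013225.
Bayes: P(H|data) = 0.181·0.61309 / (0.181·0.61309 + 0.819·0.013225) = 0.11097/0.12180 = 0.9111.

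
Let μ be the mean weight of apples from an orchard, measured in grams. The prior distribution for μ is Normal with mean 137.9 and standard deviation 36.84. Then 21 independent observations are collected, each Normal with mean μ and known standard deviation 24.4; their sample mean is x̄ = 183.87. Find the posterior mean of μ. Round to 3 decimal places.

Posterior mean ≈ 182.929

Prior precision 1/τ₀² = 1/36.84² = 0.00073682; data precision n/σ² = 21/24.4² = 0.0352728.
Posterior precision = 0.00073682 + 0.0352728 = 0.0360096.
Posterior mean = (0.00073682·137.9 + 0.0352728·183.87) / 0.0360096 = 182.929.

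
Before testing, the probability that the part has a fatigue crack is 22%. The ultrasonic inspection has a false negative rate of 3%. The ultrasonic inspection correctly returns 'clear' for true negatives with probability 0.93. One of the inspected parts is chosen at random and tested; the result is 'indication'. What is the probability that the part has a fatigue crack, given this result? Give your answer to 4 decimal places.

Write H for 'the part has a fatigue crack'. Prior odds H:¬H = 0.22/0.78 = 0.28205. For the 'indication' outcome, the likelihood ratio is 0.97/0.07 = 13.857.
Posterior odds = 0.28205 × 13.857 = 3.9084, so P(H|E) = 3.9084/(1+3.9084) = 0.7963.

P(H | E) ≈ 0.7963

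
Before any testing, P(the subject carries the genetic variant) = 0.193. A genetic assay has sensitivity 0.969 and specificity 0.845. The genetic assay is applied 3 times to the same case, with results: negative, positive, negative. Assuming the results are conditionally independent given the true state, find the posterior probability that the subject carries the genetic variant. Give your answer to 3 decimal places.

Posterior P(H) ≈ 0.002

Let H be the event that the subject carries the genetic variant; start with P(H) = 0.193. P('positive'|H) = 0.969, P('positive'|¬H) = 0.155.
Update on result 1 ('negative'): P(H) ← 0.031·0.1930 / (0.031·0.1930 + 0.845·0.8070) = 0.0059830/0.68790 = 0.0087.
Update on result 2 ('positive'): P(H) ← 0.969·0.0087 / (0.969·0.0087 + 0.155·0.9913) = 0.0084279/0.16208 = 0.0520.
Update on result 3 ('negative'): P(H) ← 0.031·0.0520 / (0.031·0.0520 + 0.845·0.9480) = 0.0016120/0.80267 = 0.0020.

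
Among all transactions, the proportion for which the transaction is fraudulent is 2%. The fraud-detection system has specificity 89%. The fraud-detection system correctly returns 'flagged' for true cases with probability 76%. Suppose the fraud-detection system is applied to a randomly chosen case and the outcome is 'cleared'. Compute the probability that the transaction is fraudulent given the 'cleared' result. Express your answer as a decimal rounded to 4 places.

P(H | E) ≈ 0.0055

Let H be the event that the transaction is fraudulent. P(H) = 0.02, so P(¬H) = 0.98. With E the 'cleared' result, P(E|H) = 0.24 and P(E|¬H) = 0.89.
P(E) = 0.24·0.02 + 0.89·0.98 = 0.0048000 + 0.87220 = 0.87700.
By Bayes' theorem, P(H|E) = 0.0048000 / 0.87700 = 0.0055.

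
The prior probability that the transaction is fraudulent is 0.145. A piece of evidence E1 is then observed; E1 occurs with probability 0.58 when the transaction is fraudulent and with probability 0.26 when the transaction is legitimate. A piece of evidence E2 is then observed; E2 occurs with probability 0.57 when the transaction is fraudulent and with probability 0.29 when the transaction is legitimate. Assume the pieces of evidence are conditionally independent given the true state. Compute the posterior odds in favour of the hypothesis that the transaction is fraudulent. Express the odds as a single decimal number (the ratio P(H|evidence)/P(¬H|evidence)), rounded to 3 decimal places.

Posterior odds ≈ 0.744

Prior odds = 0.145/(1−0.145) = 0.16959.
Likelihood ratio for E1 = 0.58/0.26 = 2.2308.
Likelihood ratio for E2 = 0.57/0.29 = 1.9655.
Posterior odds = prior odds × LR₁ × LR₂ = 0.74359.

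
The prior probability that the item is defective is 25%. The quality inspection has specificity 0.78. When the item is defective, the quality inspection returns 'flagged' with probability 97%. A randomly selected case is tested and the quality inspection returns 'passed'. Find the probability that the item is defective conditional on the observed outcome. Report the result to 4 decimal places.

Let H be the event that the item is defective. P(H) = 0.25, so P(¬H) = 0.75. With E the 'passed' result, P(E|H) = 0.03 and P(E|¬H) = 0.78.
P(E) = 0.03·0.25 + 0.78·0.75 = 0.0075000 + 0.58500 = 0.59250.
By Bayes' theorem, P(H|E) = 0.0075000 / 0.59250 = 0.0127.

P(H | E) ≈ 0.0127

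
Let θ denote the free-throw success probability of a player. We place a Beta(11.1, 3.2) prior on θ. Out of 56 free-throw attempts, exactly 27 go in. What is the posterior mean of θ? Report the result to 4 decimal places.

Observing 27 successes and 29 failures updates Beta(11.1, 3.2) by adding the success and failure counts to the two shape parameters: α = 11.1+27 = 38.1, β = 3.2+29 = 32.2.
Posterior mean = α/(α+β) = 38.1/70.3 = 0.5420.

Posterior mean ≈ 0.5420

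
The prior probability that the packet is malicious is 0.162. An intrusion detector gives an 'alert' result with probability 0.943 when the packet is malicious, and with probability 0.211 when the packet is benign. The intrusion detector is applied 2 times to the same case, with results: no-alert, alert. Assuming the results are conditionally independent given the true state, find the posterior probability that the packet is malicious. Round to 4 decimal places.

Let H be the event that the packet is malicious; start with P(H) = 0.162. P('alert'|H) = 0.943, P('alert'|¬H) = 0.211.
Update on result 1 ('no-alert'): P(H) ← 0.057·0.1620 / (0.057·0.1620 + 0.789·0.8380) = 0.0092340/0.67042 = 0.0138.
Update on result 2 ('alert'): P(H) ← 0.943·0.0138 / (0.943·0.0138 + 0.211·0.9862) = 0.012988/0.22108 = 0.0587.

Posterior P(H) ≈ 0.0587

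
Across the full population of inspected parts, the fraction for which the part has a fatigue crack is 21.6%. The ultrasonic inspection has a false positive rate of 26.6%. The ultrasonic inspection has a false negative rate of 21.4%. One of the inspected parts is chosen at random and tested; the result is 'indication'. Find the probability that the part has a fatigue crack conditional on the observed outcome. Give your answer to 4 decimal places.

P(H | E) ≈ 0.4488

Let H be the event that the part has a fatigue crack. P(H) = 0.216, so P(¬H) = 0.784. With E the 'indication' result, P(E|H) = 0.786 and P(E|¬H) = 0.266.
P(E) = 0.786·0.216 + 0.266·0.784 = 0.16978 + 0.20854 = 0.37832.
By Bayes' theorem, P(H|E) = 0.16978 / 0.37832 = 0.4488.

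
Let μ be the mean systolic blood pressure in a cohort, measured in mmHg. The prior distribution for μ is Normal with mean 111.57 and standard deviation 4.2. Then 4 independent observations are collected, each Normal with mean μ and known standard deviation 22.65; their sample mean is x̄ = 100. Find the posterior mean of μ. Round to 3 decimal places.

Posterior mean ≈ 110.171

With known σ, the Normal prior is conjugate. Weight on the data is w = (n/σ²)/(n/σ² + 1/τ₀²) = 0.00779693/(0.00779693+0.0566893) = 0.12091.
Posterior mean = w·x̄ + (1−w)·μ₀ = 0.12091·100 + 0.87909·111.57 = 110.171.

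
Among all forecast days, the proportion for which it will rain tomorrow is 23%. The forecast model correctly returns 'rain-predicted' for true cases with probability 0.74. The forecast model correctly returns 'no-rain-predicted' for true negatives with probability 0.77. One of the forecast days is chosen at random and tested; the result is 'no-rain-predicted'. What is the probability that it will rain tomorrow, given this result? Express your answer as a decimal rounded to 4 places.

P(H | E) ≈ 0.0916

Write H for 'it will rain tomorrow'. Prior odds H:¬H = 0.23/0.77 = 0.29870. For the 'no-rain-predicted' outcome, the likelihood ratio is 0.26/0.77 = 0.33766.
Posterior odds = 0.29870 × 0.33766 = 0.10086, so P(H|E) = 0.10086/(1+0.10086) = 0.0916.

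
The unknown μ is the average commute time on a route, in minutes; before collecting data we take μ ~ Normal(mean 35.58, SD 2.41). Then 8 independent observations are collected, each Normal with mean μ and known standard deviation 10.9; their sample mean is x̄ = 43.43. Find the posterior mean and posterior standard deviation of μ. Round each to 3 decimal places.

Prior precision 1/τ₀² = 1/2.41² = 0.172173; data precision n/σ² = 8/10.9² = 0.0673344.
Posterior precision = 0.172173 + 0.0673344 = 0.239508, giving posterior SD = 1/√0.239508 = 2.043.
Posterior mean = (0.172173·35.58 + 0.0673344·43.43) / 0.239508 = 37.787.

Posterior mean ≈ 37.787; posterior SD ≈ 2.043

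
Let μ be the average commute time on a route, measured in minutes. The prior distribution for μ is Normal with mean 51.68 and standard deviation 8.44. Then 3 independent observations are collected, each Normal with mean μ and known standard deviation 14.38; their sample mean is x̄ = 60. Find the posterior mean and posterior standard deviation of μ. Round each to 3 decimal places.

Posterior mean ≈ 55.908; posterior SD ≈ 5.919

With known σ, the Normal prior is conjugate. Weight on the data is w = (n/σ²)/(n/σ² + 1/τ₀²) = 0.0145079/(0.0145079+0.0140383) = 0.50822.
Posterior mean = w·x̄ + (1−w)·μ₀ = 0.50822·60 + 0.49178·51.68 = 55.908. Posterior variance = 1/(0.0145079+0.0140383) = 35.0310, so SD = 5.919.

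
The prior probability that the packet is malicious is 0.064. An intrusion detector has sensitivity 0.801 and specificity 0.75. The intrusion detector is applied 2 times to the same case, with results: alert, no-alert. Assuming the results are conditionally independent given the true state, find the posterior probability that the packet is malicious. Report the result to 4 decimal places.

Let H be the event that the packet is malicious; start with P(H) = 0.064. P('alert'|H) = 0.801, P('alert'|¬H) = 0.25.
Update on result 1 ('alert'): P(H) ← 0.801·0.0640 / (0.801·0.0640 + 0.25·0.9360) = 0.051264/0.28526 = 0.1797.
Update on result 2 ('no-alert'): P(H) ← 0.199·0.1797 / (0.199·0.1797 + 0.75·0.8203) = 0.035762/0.65098 = 0.0549.

Posterior P(H) ≈ 0.0549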